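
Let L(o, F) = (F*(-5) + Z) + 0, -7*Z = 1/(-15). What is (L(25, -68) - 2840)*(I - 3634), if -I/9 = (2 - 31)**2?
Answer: 2940776297/105 ≈ 2.8007e+7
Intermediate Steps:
Z = 1/105 (Z = -1/7/(-15) = -1/7*(-1/15) = 1/105 ≈ 0.0095238)
L(o, F) = 1/105 - 5*F (L(o, F) = (F*(-5) + 1/105) + 0 = (-5*F + 1/105) + 0 = (1/105 - 5*F) + 0 = 1/105 - 5*F)
I = -7569 (I = -9*(2 - 31)**2 = -9*(-29)**2 = -9*841 = -7569)
(L(25, -68) - 2840)*(I - 3634) = ((1/105 - 5*(-68)) - 2840)*(-7569 - 3634) = ((1/105 + 340) - 2840)*(-11203) = (35701/105 - 2840)*(-11203) = -262499/105*(-11203) = 2940776297/105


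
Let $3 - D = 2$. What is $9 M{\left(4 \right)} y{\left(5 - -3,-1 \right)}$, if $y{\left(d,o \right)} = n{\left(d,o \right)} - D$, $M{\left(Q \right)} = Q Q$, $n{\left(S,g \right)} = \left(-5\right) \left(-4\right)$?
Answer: $2736$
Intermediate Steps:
$n{\left(S,g \right)} = 20$
$D = 1$ ($D = 3 - 2 = 1$)
$M{\left(Q \right)} = Q^{2}$
$y{\left(d,o \right)} = 19$ ($y{\left(d,o \right)} = 20 - 1 = 19$)
$9 M{\left(4 \right)} y{\left(5 - -3,-1 \right)} = 9 \cdot 4^{2} \cdot 19 = 9 \cdot 16 \cdot 19 = 144 \cdot 19 = 2736$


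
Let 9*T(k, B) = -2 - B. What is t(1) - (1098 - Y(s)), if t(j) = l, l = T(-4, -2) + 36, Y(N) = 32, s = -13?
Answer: -1030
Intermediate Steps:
T(k, B) = -2/9 - B/9 (T(k, B) = (-2 - B)/9 = -2/9 - B/9)
l = 36 (l = (-2/9 - 1/9*(-2)) + 36 = (-2/9 + 2/9) + 36 = 0 + 36 = 36)
t(j) = 36
t(1) - (1098 - Y(s)) = 36 - (1098 - 1*32) = 36 - (1098 - 32) = 36 - 1*1066 = 36 - 1066 = -1030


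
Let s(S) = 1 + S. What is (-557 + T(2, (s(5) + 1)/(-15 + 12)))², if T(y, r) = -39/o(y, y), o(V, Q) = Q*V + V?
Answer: 1270129/4 ≈ 3.1753e+5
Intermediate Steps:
o(V, Q) = V + Q*V
T(y, r) = -39/(y*(1 + y)) (T(y, r) = -39*1/(y*(1 + y)) = -39/(y*(1 + y)))
(-557 + T(2, (s(5) + 1)/(-15 + 12)))² = (-557 - 39/(2*(1 + 2)))² = (-557 - 39*½/3)² = (-557 - 39*½*⅓)² = (-557 - 13/2)² = (-1127/2)² = 1270129/4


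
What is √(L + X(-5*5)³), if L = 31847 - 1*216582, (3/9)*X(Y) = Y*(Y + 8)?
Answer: 2*√518121785 ≈ 45525.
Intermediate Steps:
X(Y) = 3*Y*(8 + Y) (X(Y) = 3*(Y*(Y + 8)) = 3*(Y*(8 + Y)) = 3*Y*(8 + Y))
L = -184735 (L = 31847 - 216582 = -184735)
√(L + X(-5*5)³) = √(-184735 + (3*(-5*5)*(8 - 5*5))³) = √(-184735 + (3*(-25)*(8 - 25))³) = √(-184735 + (3*(-25)*(-17))³) = √(-184735 + 1275³) = √(-184735 + 2072671875) = √2072487140 = 2*√518121785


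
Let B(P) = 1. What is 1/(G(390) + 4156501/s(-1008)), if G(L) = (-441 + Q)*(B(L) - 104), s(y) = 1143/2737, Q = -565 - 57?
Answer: 1143/11501489164 ≈ 9.9378e-8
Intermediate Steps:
Q = -622
s(y) = 1143/2737 (s(y) = 1143*(1/2737) = 1143/2737)
G(L) = 109489 (G(L) = (-441 - 622)*(1 - 104) = -1063*(-103) = 109489)
1/(G(390) + 4156501/s(-1008)) = 1/(109489 + 4156501/(1143/2737)) = 1/(109489 + 4156501*(2737/1143)) = 1/(109489 + 11376343237/1143) = 1/(11501489164/1143) = 1143/11501489164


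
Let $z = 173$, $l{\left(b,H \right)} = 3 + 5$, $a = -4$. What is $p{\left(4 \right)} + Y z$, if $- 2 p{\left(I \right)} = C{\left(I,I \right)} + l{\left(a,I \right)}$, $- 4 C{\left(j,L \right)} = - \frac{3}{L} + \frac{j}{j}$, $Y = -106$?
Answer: $- \frac{586943}{32} \approx -18342.0$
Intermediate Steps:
$l{\left(b,H \right)} = 8$
$C{\left(j,L \right)} = - \frac{1}{4} + \frac{3}{4 L}$ ($C{\left(j,L \right)} = - \frac{- \frac{3}{L} + \frac{j}{j}}{4} = - \frac{- \frac{3}{L} + 1}{4} = - \frac{1 - \frac{3}{L}}{4} = - \frac{1}{4} + \frac{3}{4 L}$)
$p{\left(I \right)} = -4 - \frac{3 - I}{8 I}$ ($p{\left(I \right)} = - \frac{\frac{3 - I}{4 I} + 8}{2} = - \frac{8 + \frac{3 - I}{4 I}}{2} = -4 - \frac{3 - I}{8 I}$)
$p{\left(4 \right)} + Y z = \frac{-3 - 124}{8 \cdot 4} - 18338 = \frac{1}{8} \cdot \frac{1}{4} \left(-3 - 124\right) - 18338 = \frac{1}{8} \cdot \frac{1}{4} \left(-127\right) - 18338 = - \frac{127}{32} - 18338 = - \frac{586943}{32}$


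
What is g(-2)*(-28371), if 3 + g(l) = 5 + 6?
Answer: -226968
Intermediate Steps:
g(l) = 8 (g(l) = -3 + (5 + 6) = -3 + 11 = 8)
g(-2)*(-28371) = 8*(-28371) = -226968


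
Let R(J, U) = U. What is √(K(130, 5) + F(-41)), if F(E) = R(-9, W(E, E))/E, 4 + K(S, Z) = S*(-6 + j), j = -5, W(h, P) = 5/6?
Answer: I*√86781174/246 ≈ 37.868*I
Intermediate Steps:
W(h, P) = ⅚ (W(h, P) = 5*(⅙) = ⅚)
K(S, Z) = -4 - 11*S (K(S, Z) = -4 + S*(-6 - 5) = -4 + S*(-11) = -4 - 11*S)
F(E) = 5/(6*E)
√(K(130, 5) + F(-41)) = √((-4 - 11*130) + (⅚)/(-41)) = √((-4 - 1430) + (⅚)*(-1/41)) = √(-1434 - 5/246) = √(-352769/246) = I*√86781174/246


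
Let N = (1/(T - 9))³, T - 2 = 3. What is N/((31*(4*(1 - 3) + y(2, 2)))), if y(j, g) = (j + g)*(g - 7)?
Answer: 1/55552 ≈ 1.8001e-5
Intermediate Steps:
T = 5 (T = 2 + 3 = 5)
y(j, g) = (-7 + g)*(g + j) (y(j, g) = (g + j)*(-7 + g) = (-7 + g)*(g + j))
N = -1/64 (N = (1/(5 - 9))³ = (1/(-4))³ = (-¼)³ = -1/64 ≈ -0.015625)
N/((31*(4*(1 - 3) + y(2, 2)))) = -1/(31*(4*(1 - 3) + (2² - 7*2 - 7*2 + 2*2)))/64 = -1/(31*(4*(-2) + (4 - 14 - 14 + 4)))/64 = -1/(31*(-8 - 20))/64 = -1/(64*(31*(-28))) = -1/64/(-868) = -1/64*(-1/868) = 1/55552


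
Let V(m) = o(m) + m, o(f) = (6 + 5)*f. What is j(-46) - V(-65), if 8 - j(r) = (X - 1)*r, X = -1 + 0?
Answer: 696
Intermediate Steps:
o(f) = 11*f
V(m) = 12*m (V(m) = 11*m + m = 12*m)
X = -1
j(r) = 8 + 2*r (j(r) = 8 - (-1 - 1)*r = 8 - (-2)*r = 8 + 2*r)
j(-46) - V(-65) = (8 + 2*(-46)) - 12*(-65) = (8 - 92) - 1*(-780) = -84 + 780 = 696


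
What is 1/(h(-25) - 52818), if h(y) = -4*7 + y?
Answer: -1/52871 ≈ -1.8914e-5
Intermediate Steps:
h(y) = -28 + y
1/(h(-25) - 52818) = 1/((-28 - 25) - 52818) = 1/(-53 - 52818) = 1/(-52871) = -1/52871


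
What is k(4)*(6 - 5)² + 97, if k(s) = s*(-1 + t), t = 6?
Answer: 117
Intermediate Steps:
k(s) = 5*s (k(s) = s*(-1 + 6) = s*5 = 5*s)
k(4)*(6 - 5)² + 97 = (5*4)*(6 - 5)² + 97 = 20*1² + 97 = 20*1 + 97 = 20 + 97 = 117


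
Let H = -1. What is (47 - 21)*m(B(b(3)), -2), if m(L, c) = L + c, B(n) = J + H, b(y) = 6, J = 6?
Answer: 78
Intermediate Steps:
B(n) = 5 (B(n) = 6 - 1 = 5)
(47 - 21)*m(B(b(3)), -2) = (47 - 21)*(5 - 2) = 26*3 = 78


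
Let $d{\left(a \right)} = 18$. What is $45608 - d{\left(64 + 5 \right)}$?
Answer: $45590$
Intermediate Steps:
$45608 - d{\left(64 + 5 \right)} = 45608 - 18 = 45590$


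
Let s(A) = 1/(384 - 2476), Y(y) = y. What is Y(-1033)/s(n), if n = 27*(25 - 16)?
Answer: 2161036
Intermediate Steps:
n = 243 (n = 27*9 = 243)
s(A) = -1/2092 (s(A) = 1/(-2092) = -1/2092)
Y(-1033)/s(n) = -1033/(-1/2092) = -1033*(-2092) = 2161036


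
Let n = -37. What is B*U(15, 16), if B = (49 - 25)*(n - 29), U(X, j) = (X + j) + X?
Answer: -72864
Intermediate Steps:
U(X, j) = j + 2*X
B = -1584 (B = (49 - 25)*(-37 - 29) = 24*(-66) = -1584)
B*U(15, 16) = -1584*(16 + 2*15) = -1584*(16 + 30) = -1584*46 = -72864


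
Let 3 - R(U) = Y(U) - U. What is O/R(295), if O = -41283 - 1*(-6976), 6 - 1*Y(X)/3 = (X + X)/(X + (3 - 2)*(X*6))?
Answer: -240149/1966 ≈ -122.15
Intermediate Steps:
Y(X) = 120/7 (Y(X) = 18 - 3*(X + X)/(X + (3 - 2)*(X*6)) = 18 - 3*2*X/(X + 1*(6*X)) = 18 - 3*2*X/(X + 6*X) = 18 - 3*2*X/(7*X) = 18 - 3*2*X*1/(7*X) = 18 - 3*2/7 = 18 - 6/7 = 120/7)
R(U) = -99/7 + U (R(U) = 3 - (120/7 - U) = 3 + (-120/7 + U) = -99/7 + U)
O = -34307 (O = -41283 + 6976 = -34307)
O/R(295) = -34307/(-99/7 + 295) = -34307/1966/7 = -34307*7/1966 = -240149/1966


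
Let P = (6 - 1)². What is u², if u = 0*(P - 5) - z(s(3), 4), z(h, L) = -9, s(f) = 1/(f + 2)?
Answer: 81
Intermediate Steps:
s(f) = 1/(2 + f)
P = 25 (P = 5² = 25)
u = 9 (u = 0*(25 - 5) - 1*(-9) = 0*20 + 9 = 0 + 9 = 9)
u² = 9² = 81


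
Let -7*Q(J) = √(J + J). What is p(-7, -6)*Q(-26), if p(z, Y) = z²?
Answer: -14*I*√13 ≈ -50.478*I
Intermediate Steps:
Q(J) = -√2*√J/7 (Q(J) = -√(J + J)/7 = -√2*√J/7)
p(-7, -6)*Q(-26) = (-7)²*(-√2*√(-26)/7) = 49*(-√2*I*√26/7) = 49*(-2*I*√13/7) = -14*I*√13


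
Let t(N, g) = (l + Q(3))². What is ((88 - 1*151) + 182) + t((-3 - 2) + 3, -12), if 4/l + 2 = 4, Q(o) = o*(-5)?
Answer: 288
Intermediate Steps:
Q(o) = -5*o
l = 2 (l = 4/(-2 + 4) = 4/2 = 4*(½) = 2)
t(N, g) = 169 (t(N, g) = (2 - 5*3)² = (2 - 15)² = (-13)² = 169)
((88 - 1*151) + 182) + t((-3 - 2) + 3, -12) = ((88 - 1*151) + 182) + 169 = ((88 - 151) + 182) + 169 = (-63 + 182) + 169 = 119 + 169 = 288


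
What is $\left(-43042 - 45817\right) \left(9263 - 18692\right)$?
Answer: $837851511$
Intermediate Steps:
$\left(-43042 - 45817\right) \left(9263 - 18692\right) = \left(-88859\right) \left(-9429\right) = 837851511$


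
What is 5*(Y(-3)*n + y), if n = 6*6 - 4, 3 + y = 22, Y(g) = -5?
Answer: -705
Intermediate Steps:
y = 19 (y = -3 + 22 = 19)
n = 32 (n = 36 - 4 = 32)
5*(Y(-3)*n + y) = 5*(-5*32 + 19) = 5*(-160 + 19) = 5*(-141) = -705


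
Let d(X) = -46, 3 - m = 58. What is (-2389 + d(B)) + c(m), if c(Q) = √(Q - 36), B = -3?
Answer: -2435 + I*√91 ≈ -2435.0 + 9.5394*I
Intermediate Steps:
m = -55 (m = 3 - 1*58 = 3 - 58 = -55)
c(Q) = √(-36 + Q)
(-2389 + d(B)) + c(m) = (-2389 - 46) + √(-36 - 55) = -2435 + √(-91) = -2435 + I*√91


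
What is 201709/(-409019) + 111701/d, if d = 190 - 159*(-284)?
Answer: 36541135005/18547375574 ≈ 1.9702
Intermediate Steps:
d = 45346 (d = 190 + 45156 = 45346)
201709/(-409019) + 111701/d = 201709/(-409019) + 111701/45346 = 201709*(-1/409019) + 111701*(1/45346) = -201709/409019 + 111701/45346 = 36541135005/18547375574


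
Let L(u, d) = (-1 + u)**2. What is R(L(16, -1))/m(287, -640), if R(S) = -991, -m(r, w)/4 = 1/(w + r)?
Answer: -349823/4 ≈ -87456.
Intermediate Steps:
m(r, w) = -4/(r + w) (m(r, w) = -4/(w + r) = -4/(r + w))
R(L(16, -1))/m(287, -640) = -991/((-4/(287 - 640))) = -991/((-4/(-353))) = -991/((-4*(-1/353))) = -991/4/353 = -991*353/4 = -349823/4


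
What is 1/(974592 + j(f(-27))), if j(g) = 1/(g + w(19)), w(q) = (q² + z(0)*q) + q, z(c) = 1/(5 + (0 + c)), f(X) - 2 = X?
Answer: 1794/1748418053 ≈ 1.0261e-6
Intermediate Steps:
f(X) = 2 + X
z(c) = 1/(5 + c)
w(q) = q² + 6*q/5 (w(q) = (q² + q/(5 + 0)) + q = (q² + q/5) + q = q² + 6*q/5)
j(g) = 1/(1919/5 + g) (j(g) = 1/(g + (⅕)*19*(6 + 5*19)) = 1/(g + (⅕)*19*(6 + 95)) = 1/(g + (⅕)*19*101) = 1/(g + 1919/5) = 1/(1919/5 + g))
1/(974592 + j(f(-27))) = 1/(974592 + 5/(1919 + 5*(2 - 27))) = 1/(974592 + 5/(1919 + 5*(-25))) = 1/(974592 + 5/(1919 - 125)) = 1/(974592 + 5/1794) = 1/(1748418053/1794) = 1794/1748418053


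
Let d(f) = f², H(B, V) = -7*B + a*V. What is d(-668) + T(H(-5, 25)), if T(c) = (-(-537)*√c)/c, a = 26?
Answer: 446224 + 537*√685/685 ≈ 4.4624e+5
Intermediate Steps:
H(B, V) = -7*B + 26*V
T(c) = 537/√c (T(c) = (537*√c)/c = 537/√c)
d(-668) + T(H(-5, 25)) = (-668)² + 537/√(-7*(-5) + 26*25) = 446224 + 537/√(35 + 650) = 446224 + 537/√685 = 446224 + 537*(√685/685) = 446224 + 537*√685/685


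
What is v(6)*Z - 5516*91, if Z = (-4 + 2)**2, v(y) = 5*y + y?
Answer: -501812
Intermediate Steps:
v(y) = 6*y
Z = 4 (Z = (-2)**2 = 4)
v(6)*Z - 5516*91 = (6*6)*4 - 5516*91 = 36*4 - 788*637 = 144 - 501956 = -501812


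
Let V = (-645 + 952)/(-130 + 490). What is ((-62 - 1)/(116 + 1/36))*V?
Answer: -19341/41770 ≈ -0.46304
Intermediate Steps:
V = 307/360 ≈ 0.85278
((-62 - 1)/(116 + 1/36))*V = ((-62 - 1)/(116 + 1/36))*(307/360) = -63/(116 + 1/36)*(307/360) = -63/4177/36*(307/360) = -63*36/4177*(307/360) = -2268/4177*307/360 = -19341/41770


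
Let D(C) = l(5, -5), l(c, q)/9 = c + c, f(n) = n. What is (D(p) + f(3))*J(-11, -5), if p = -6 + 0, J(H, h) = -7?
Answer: -651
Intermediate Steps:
l(c, q) = 18*c (l(c, q) = 9*(c + c) = 9*(2*c) = 18*c)
p = -6
D(C) = 90 (D(C) = 18*5 = 90)
(D(p) + f(3))*J(-11, -5) = (90 + 3)*(-7) = 93*(-7) = -651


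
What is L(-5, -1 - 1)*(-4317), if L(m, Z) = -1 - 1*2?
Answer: 12951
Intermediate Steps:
L(m, Z) = -3 (L(m, Z) = -1 - 2 = -3)
L(-5, -1 - 1)*(-4317) = -3*(-4317) = 12951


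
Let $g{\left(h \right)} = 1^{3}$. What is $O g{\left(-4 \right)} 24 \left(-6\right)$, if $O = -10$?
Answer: $1440$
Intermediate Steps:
$g{\left(h \right)} = 1$
$O g{\left(-4 \right)} 24 \left(-6\right) = \left(-10\right) 1 \cdot 24 \left(-6\right) = \left(-10\right) 24 \left(-6\right) = \left(-240\right) \left(-6\right) = 1440$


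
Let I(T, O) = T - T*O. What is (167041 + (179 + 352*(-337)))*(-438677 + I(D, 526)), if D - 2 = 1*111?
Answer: -24200905192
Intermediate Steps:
D = 113 (D = 2 + 1*111 = 2 + 111 = 113)
I(T, O) = T - O*T
(167041 + (179 + 352*(-337)))*(-438677 + I(D, 526)) = (167041 + (179 + 352*(-337)))*(-438677 + 113*(1 - 1*526)) = (167041 + (179 - 118624))*(-438677 + 113*(1 - 526)) = (167041 - 118445)*(-438677 + 113*(-525)) = 48596*(-438677 - 59325) = 48596*(-498002) = -24200905192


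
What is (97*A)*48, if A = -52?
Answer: -242112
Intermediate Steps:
(97*A)*48 = (97*(-52))*48 = -5044*48 = -242112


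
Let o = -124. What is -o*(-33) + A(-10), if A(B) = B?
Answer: -4102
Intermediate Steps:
-o*(-33) + A(-10) = -1*(-124)*(-33) - 10 = 124*(-33) - 10 = -4092 - 10 = -4102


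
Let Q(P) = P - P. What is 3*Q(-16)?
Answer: 0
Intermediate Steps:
Q(P) = 0
3*Q(-16) = 3*0 = 0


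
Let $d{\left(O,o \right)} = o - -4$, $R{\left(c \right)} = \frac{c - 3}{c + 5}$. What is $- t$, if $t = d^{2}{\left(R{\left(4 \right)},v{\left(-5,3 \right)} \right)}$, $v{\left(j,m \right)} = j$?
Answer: $-1$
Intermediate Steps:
$R{\left(c \right)} = \frac{-3 + c}{5 + c}$
$d{\left(O,o \right)} = 4 + o$ ($d{\left(O,o \right)} = o + 4 = 4 + o$)
$t = 1$ ($t = \left(4 - 5\right)^{2} = \left(-1\right)^{2} = 1$)
$- t = \left(-1\right) 1 = -1$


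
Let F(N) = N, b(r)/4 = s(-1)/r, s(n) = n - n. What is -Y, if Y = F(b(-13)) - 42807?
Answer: 42807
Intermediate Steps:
s(n) = 0
b(r) = 0 (b(r) = 4*(0/r) = 4*0 = 0)
Y = -42807 (Y = 0 - 42807 = -42807)
-Y = -1*(-42807) = 42807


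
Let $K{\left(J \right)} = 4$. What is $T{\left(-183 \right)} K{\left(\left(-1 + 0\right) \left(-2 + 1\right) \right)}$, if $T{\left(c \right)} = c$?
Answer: $-732$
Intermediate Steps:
$T{\left(-183 \right)} K{\left(\left(-1 + 0\right) \left(-2 + 1\right) \right)} = \left(-183\right) 4 = -732$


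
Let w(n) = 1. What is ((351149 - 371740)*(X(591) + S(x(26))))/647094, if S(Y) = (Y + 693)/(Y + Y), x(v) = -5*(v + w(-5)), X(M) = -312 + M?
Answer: -1379597/156555 ≈ -8.8122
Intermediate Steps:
x(v) = -5 - 5*v (x(v) = -5*(v + 1) = -5*(1 + v) = -5 - 5*v)
S(Y) = (693 + Y)/(2*Y) (S(Y) = (693 + Y)/((2*Y)) = (693 + Y)*(1/(2*Y)) = (693 + Y)/(2*Y))
((351149 - 371740)*(X(591) + S(x(26))))/647094 = ((351149 - 371740)*((-312 + 591) + (693 + (-5 - 5*26))/(2*(-5 - 5*26))))/647094 = -20591*(279 + (693 + (-5 - 130))/(2*(-5 - 130)))*(1/647094) = -20591*(279 + (½)*(693 - 135)/(-135))*(1/647094) = -20591*(279 + (½)*(-1/135)*558)*(1/647094) = -20591*(279 - 31/15)*(1/647094) = -20591*4154/15*(1/647094) = -85535014/15*1/647094 = -1379597/156555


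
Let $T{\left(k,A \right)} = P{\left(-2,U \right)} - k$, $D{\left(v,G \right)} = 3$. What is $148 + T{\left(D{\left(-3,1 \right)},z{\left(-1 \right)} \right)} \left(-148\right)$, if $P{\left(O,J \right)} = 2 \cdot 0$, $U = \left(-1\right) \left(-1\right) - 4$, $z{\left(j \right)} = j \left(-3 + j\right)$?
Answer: $592$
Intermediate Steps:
$U = -3$ ($U = 1 - 4 = -3$)
$P{\left(O,J \right)} = 0$
$T{\left(k,A \right)} = - k$ ($T{\left(k,A \right)} = 0 - k = - k$)
$148 + T{\left(D{\left(-3,1 \right)},z{\left(-1 \right)} \right)} \left(-148\right) = 148 + \left(-1\right) 3 \left(-148\right) = 148 - -444 = 148 + 444 = 592$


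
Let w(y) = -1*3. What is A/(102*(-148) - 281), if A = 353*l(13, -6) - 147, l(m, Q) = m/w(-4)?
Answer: 5030/46131 ≈ 0.10904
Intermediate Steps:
w(y) = -3
l(m, Q) = -m/3 (l(m, Q) = m/(-3) = m*(-⅓) = -m/3)
A = -5030/3 (A = 353*(-⅓*13) - 147 = 353*(-13/3) - 147 = -4589/3 - 147 = -5030/3 ≈ -1676.7)
A/(102*(-148) - 281) = -5030/(3*(102*(-148) - 281)) = -5030/(3*(-15096 - 281)) = -5030/3/(-15377) = -5030/3*(-1/15377) = 5030/46131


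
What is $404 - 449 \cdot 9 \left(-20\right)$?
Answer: $81224$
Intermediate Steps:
$404 - 449 \cdot 9 \left(-20\right) = 404 - -80820 = 404 + 80820 = 81224$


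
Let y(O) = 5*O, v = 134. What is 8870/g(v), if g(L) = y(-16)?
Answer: -887/8 ≈ -110.88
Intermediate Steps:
g(L) = -80 (g(L) = 5*(-16) = -80)
8870/g(v) = 8870/(-80) = 8870*(-1/80) = -887/8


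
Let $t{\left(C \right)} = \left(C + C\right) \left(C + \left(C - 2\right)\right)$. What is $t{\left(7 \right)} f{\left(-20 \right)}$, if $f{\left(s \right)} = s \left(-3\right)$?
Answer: $10080$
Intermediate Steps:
$t{\left(C \right)} = 2 C \left(-2 + 2 C\right)$ ($t{\left(C \right)} = 2 C \left(C + \left(C - 2\right)\right) = 2 C \left(C + \left(-2 + C\right)\right) = 2 C \left(-2 + 2 C\right)$)
$f{\left(s \right)} = - 3 s$
$t{\left(7 \right)} f{\left(-20 \right)} = 4 \cdot 7 \left(-1 + 7\right) \left(\left(-3\right) \left(-20\right)\right) = 4 \cdot 7 \cdot 6 \cdot 60 = 168 \cdot 60 = 10080$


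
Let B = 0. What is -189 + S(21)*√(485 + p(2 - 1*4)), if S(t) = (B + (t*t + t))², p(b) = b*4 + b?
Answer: -189 + 1067220*√19 ≈ 4.6517e+6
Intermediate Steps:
p(b) = 5*b (p(b) = 4*b + b = 5*b)
S(t) = (t + t²)² (S(t) = (0 + (t*t + t))² = (0 + (t² + t))² = (0 + (t + t²))² = (t + t²)²)
-189 + S(21)*√(485 + p(2 - 1*4)) = -189 + (21²*(1 + 21)²)*√(485 + 5*(2 - 1*4)) = -189 + (441*22²)*√(485 + 5*(2 - 4)) = -189 + (441*484)*√(485 + 5*(-2)) = -189 + 213444*√(485 - 10) = -189 + 213444*√475 = -189 + 213444*(5*√19) = -189 + 1067220*√19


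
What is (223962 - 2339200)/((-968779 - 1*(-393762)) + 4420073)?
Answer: -1057619/1922528 ≈ -0.55012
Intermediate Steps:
(223962 - 2339200)/((-968779 - 1*(-393762)) + 4420073) = -2115238/((-968779 + 393762) + 4420073) = -2115238/(-575017 + 4420073) = -2115238/3845056 = -2115238*1/3845056 = -1057619/1922528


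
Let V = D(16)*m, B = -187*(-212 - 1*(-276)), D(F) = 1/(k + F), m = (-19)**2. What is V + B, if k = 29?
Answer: -538199/45 ≈ -11960.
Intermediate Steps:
m = 361
D(F) = 1/(29 + F)
B = -11968 (B = -187*(-212 + 276) = -187*64 = -11968)
V = 361/45 (V = 361/(29 + 16) = 361/45 ≈ 8.0222)
V + B = 361/45 - 11968 = -538199/45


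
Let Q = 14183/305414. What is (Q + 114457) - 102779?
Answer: 3566638875/305414 ≈ 11678.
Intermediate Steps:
Q = 14183/305414 (Q = 14183*(1/305414) = 14183/305414 ≈ 0.046439)
(Q + 114457) - 102779 = (14183/305414 + 114457) - 102779 = 34956784381/305414 - 102779 = 3566638875/305414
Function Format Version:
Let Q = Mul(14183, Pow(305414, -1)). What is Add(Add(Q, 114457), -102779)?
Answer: Rational(3566638875, 305414) ≈ 11678.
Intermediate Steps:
Q = Rational(14183, 305414) (Q = Mul(14183, Rational(1, 305414)) = Rational(14183, 305414) ≈ 0.046439)
Add(Add(Q, 114457), -102779) = Add(Add(Rational(14183, 305414), 114457), -102779) = Add(Rational(34956784381, 305414), -102779) = Rational(3566638875, 305414)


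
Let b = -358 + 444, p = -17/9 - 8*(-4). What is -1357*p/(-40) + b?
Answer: 398707/360 ≈ 1107.5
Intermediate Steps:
p = 271/9 (p = -17*1/9 + 32 = -17/9 + 32 = 271/9 ≈ 30.111)
b = 86
-1357*p/(-40) + b = -367747/(9*(-40)) + 86 = -367747*(-1)/(9*40) + 86 = -1357*(-271/360) + 86 = 367747/360 + 86 = 398707/360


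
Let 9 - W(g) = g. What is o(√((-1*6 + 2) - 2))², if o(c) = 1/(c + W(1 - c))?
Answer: 1/(4*(4 + I*√6)²) ≈ 0.0051653 - 0.010122*I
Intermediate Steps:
W(g) = 9 - g
o(c) = 1/(8 + 2*c) (o(c) = 1/(c + (9 - (1 - c))) = 1/(c + (9 + (-1 + c))) = 1/(c + (8 + c)) = 1/(8 + 2*c))
o(√((-1*6 + 2) - 2))² = (1/(2*(4 + √((-1*6 + 2) - 2))))² = (1/(2*(4 + √((-6 + 2) - 2))))² = (1/(2*(4 + √(-4 - 2))))² = (1/(2*(4 + √(-6))))² = (1/(2*(4 + I*√6)))² = 1/(4*(4 + I*√6)²)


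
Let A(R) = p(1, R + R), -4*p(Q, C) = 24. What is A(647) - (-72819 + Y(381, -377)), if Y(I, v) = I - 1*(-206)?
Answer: 72226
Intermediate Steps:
Y(I, v) = 206 + I (Y(I, v) = I + 206 = 206 + I)
p(Q, C) = -6 (p(Q, C) = -¼*24 = -6)
A(R) = -6
A(647) - (-72819 + Y(381, -377)) = -6 - (-72819 + (206 + 381)) = -6 - (-72819 + 587) = -6 - 1*(-72232) = -6 + 72232 = 72226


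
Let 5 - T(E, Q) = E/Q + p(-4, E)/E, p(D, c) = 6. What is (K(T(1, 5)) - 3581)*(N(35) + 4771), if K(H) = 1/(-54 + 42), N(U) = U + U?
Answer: -208032293/12 ≈ -1.7336e+7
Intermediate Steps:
N(U) = 2*U
T(E, Q) = 5 - 6/E - E/Q (T(E, Q) = 5 - (E/Q + 6/E) = 5 - (6/E + E/Q) = 5 + (-6/E - E/Q) = 5 - 6/E - E/Q)
K(H) = -1/12 (K(H) = 1/(-12) = -1/12)
(K(T(1, 5)) - 3581)*(N(35) + 4771) = (-1/12 - 3581)*(2*35 + 4771) = -42973*(70 + 4771)/12 = -42973/12*4841 = -208032293/12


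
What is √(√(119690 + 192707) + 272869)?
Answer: √(272869 + √312397) ≈ 522.90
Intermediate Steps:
√(√(119690 + 192707) + 272869) = √(√312397 + 272869) = √(272869 + √312397)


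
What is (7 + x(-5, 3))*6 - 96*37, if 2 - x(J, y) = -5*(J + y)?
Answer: -3558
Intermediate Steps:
x(J, y) = 2 + 5*J + 5*y (x(J, y) = 2 - (-5)*(J + y) = 2 - (-5*J - 5*y) = 2 + (5*J + 5*y) = 2 + 5*J + 5*y)
(7 + x(-5, 3))*6 - 96*37 = (7 + (2 + 5*(-5) + 5*3))*6 - 96*37 = (7 + (2 - 25 + 15))*6 - 3552 = (7 - 8)*6 - 3552 = -1*6 - 3552 = -6 - 3552 = -3558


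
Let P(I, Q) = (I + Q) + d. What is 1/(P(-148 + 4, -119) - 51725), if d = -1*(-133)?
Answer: -1/51855 ≈ -1.9285e-5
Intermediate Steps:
d = 133
P(I, Q) = 133 + I + Q (P(I, Q) = (I + Q) + 133 = 133 + I + Q)
1/(P(-148 + 4, -119) - 51725) = 1/((133 + (-148 + 4) - 119) - 51725) = 1/((133 - 144 - 119) - 51725) = 1/(-130 - 51725) = 1/(-51855) = -1/51855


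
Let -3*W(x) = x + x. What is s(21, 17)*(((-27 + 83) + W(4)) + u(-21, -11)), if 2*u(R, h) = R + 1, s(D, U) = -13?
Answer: -1690/3 ≈ -563.33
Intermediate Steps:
W(x) = -2*x/3 (W(x) = -(x + x)/3 = -2*x/3)
u(R, h) = ½ + R/2 (u(R, h) = (R + 1)/2 = (1 + R)/2 = ½ + R/2)
s(21, 17)*(((-27 + 83) + W(4)) + u(-21, -11)) = -13*(((-27 + 83) - ⅔*4) + (½ + (½)*(-21))) = -13*((56 - 8/3) + (½ - 21/2)) = -13*(160/3 - 10) = -13*130/3 = -1690/3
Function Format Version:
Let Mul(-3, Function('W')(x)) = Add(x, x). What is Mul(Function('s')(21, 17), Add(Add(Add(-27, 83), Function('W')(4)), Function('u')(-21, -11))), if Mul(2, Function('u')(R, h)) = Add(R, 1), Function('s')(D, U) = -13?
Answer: Rational(-1690, 3) ≈ -563.33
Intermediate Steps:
Function('W')(x) = Mul(Rational(-2, 3), x) (Function('W')(x) = Mul(Rational(-1, 3), Add(x, x)) = Mul(Rational(-1, 3), Mul(2, x)) = Mul(Rational(-2, 3), x))
Function('u')(R, h) = Add(Rational(1, 2), Mul(Rational(1, 2), R)) (Function('u')(R, h) = Mul(Rational(1, 2), Add(R, 1)) = Mul(Rational(1, 2), Add(1, R)) = Add(Rational(1, 2), Mul(Rational(1, 2), R)))
Mul(Function('s')(21, 17), Add(Add(Add(-27, 83), Function('W')(4)), Function('u')(-21, -11))) = Mul(-13, Add(Add(Add(-27, 83), Mul(Rational(-2, 3), 4)), Add(Rational(1, 2), Mul(Rational(1, 2), -21)))) = Mul(-13, Add(Add(56, Rational(-8, 3)), Add(Rational(1, 2), Rational(-21, 2)))) = Mul(-13, Add(Rational(160, 3), -10)) = Mul(-13, Rational(130, 3)) = Rational(-1690, 3)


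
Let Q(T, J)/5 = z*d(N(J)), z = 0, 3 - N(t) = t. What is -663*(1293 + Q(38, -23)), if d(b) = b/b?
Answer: -857259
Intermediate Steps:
N(t) = 3 - t
d(b) = 1
Q(T, J) = 0 (Q(T, J) = 5*(0*1) = 5*0 = 0)
-663*(1293 + Q(38, -23)) = -663*(1293 + 0) = -663*1293 = -857259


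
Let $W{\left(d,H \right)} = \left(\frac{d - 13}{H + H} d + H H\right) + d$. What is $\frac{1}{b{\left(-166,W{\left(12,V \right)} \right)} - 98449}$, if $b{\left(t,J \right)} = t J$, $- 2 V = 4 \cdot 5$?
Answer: $- \frac{5}{585703} \approx -8.5368 \cdot 10^{-6}$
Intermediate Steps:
$V = -10$ ($V = - \frac{4 \cdot 5}{2} = \left(- \frac{1}{2}\right) 20 = -10$)
$W{\left(d,H \right)} = d + H^{2} + \frac{d \left(-13 + d\right)}{2 H}$ ($W{\left(d,H \right)} = \left(\frac{-13 + d}{2 H} d + H^{2}\right) + d = \left(\frac{d \left(-13 + d\right)}{2 H} + H^{2}\right) + d = \left(H^{2} + \frac{d \left(-13 + d\right)}{2 H}\right) + d = d + H^{2} + \frac{d \left(-13 + d\right)}{2 H}$)
$b{\left(t,J \right)} = J t$
$\frac{1}{b{\left(-166,W{\left(12,V \right)} \right)} - 98449} = \frac{1}{\frac{12^{2} - 156 + 2 \left(-10\right) \left(12 + \left(-10\right)^{2}\right)}{2 \left(-10\right)} \left(-166\right) - 98449} = \frac{1}{\frac{1}{2} \left(- \frac{1}{10}\right) \left(144 - 156 + 2 \left(-10\right) \left(12 + 100\right)\right) \left(-166\right) - 98449} = \frac{1}{\frac{1}{2} \left(- \frac{1}{10}\right) \left(144 - 156 + 2 \left(-10\right) 112\right) \left(-166\right) - 98449} = \frac{1}{\frac{1}{2} \left(- \frac{1}{10}\right) \left(144 - 156 - 2240\right) \left(-166\right) - 98449} = \frac{1}{\frac{1}{2} \left(- \frac{1}{10}\right) \left(-2252\right) \left(-166\right) - 98449} = \frac{1}{\frac{563}{5} \left(-166\right) - 98449} = \frac{1}{- \frac{93458}{5} - 98449} = \frac{1}{- \frac{585703}{5}} = - \frac{5}{585703}$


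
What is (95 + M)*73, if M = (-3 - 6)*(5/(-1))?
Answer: 10220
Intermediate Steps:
M = 45 (M = -45*(-1) = -9*(-5) = 45)
(95 + M)*73 = (95 + 45)*73 = 140*73 = 10220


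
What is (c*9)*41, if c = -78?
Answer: -28782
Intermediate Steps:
(c*9)*41 = -78*9*41 = -702*41 = -28782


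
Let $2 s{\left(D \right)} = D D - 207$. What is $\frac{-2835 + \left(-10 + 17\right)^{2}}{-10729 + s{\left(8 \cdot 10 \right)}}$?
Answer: $\frac{5572}{15265} \approx 0.36502$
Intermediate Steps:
$s{\left(D \right)} = - \frac{207}{2} + \frac{D^{2}}{2}$ ($s{\left(D \right)} = \frac{D D - 207}{2} = \frac{D^{2} - 207}{2} = \frac{-207 + D^{2}}{2} = - \frac{207}{2} + \frac{D^{2}}{2}$)
$\frac{-2835 + \left(-10 + 17\right)^{2}}{-10729 + s{\left(8 \cdot 10 \right)}} = \frac{-2835 + \left(-10 + 17\right)^{2}}{-10729 - \left(\frac{207}{2} - \frac{\left(8 \cdot 10\right)^{2}}{2}\right)} = \frac{-2835 + 7^{2}}{-10729 - \left(\frac{207}{2} - \frac{80^{2}}{2}\right)} = \frac{-2835 + 49}{-10729 + \left(- \frac{207}{2} + \frac{1}{2} \cdot 6400\right)} = - \frac{2786}{-10729 + \left(- \frac{207}{2} + 3200\right)} = - \frac{2786}{-10729 + \frac{6193}{2}} = - \frac{2786}{- \frac{15265}{2}} = \left(-2786\right) \left(- \frac{2}{15265}\right) = \frac{5572}{15265}$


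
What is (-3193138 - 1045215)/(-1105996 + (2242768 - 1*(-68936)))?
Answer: -605479/172244 ≈ -3.5152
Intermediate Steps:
(-3193138 - 1045215)/(-1105996 + (2242768 - 1*(-68936))) = -4238353/(-1105996 + (2242768 + 68936)) = -4238353/(-1105996 + 2311704) = -4238353/1205708 = -4238353*1/1205708 = -605479/172244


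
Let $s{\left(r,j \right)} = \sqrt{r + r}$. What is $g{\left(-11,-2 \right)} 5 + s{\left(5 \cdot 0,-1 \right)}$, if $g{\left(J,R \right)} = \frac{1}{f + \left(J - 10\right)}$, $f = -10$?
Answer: $- \frac{5}{31} \approx -0.16129$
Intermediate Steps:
$g{\left(J,R \right)} = \frac{1}{-20 + J}$ ($g{\left(J,R \right)} = \frac{1}{-10 + \left(J - 10\right)} = \frac{1}{-10 + \left(-10 + J\right)} = \frac{1}{-20 + J}$)
$s{\left(r,j \right)} = \sqrt{2} \sqrt{r}$ ($s{\left(r,j \right)} = \sqrt{2 r} = \sqrt{2} \sqrt{r}$)
$g{\left(-11,-2 \right)} 5 + s{\left(5 \cdot 0,-1 \right)} = \frac{1}{-20 - 11} \cdot 5 + \sqrt{2} \sqrt{5 \cdot 0} = \frac{1}{-31} \cdot 5 + \sqrt{2} \sqrt{0} = \left(- \frac{1}{31}\right) 5 + \sqrt{2} \cdot 0 = - \frac{5}{31} + 0 = - \frac{5}{31}$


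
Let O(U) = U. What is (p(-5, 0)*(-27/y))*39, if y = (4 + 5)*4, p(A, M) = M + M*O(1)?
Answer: 0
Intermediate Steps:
p(A, M) = 2*M (p(A, M) = M + M*1 = M + M = 2*M)
y = 36 (y = 9*4 = 36)
(p(-5, 0)*(-27/y))*39 = ((2*0)*(-27/36))*39 = (0*(-27*1/36))*39 = (0*(-¾))*39 = 0*39 = 0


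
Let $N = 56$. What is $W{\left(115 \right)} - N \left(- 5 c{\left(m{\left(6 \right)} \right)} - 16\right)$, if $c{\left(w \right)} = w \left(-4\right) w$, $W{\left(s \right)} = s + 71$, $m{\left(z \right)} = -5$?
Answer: $-26918$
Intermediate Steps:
$W{\left(s \right)} = 71 + s$
$c{\left(w \right)} = - 4 w^{2}$ ($c{\left(w \right)} = - 4 w w = - 4 w^{2}$)
$W{\left(115 \right)} - N \left(- 5 c{\left(m{\left(6 \right)} \right)} - 16\right) = \left(71 + 115\right) - 56 \left(- 5 \left(- 4 \left(-5\right)^{2}\right) - 16\right) = 186 - 56 \left(- 5 \left(\left(-4\right) 25\right) - 16\right) = 186 - 56 \left(\left(-5\right) \left(-100\right) - 16\right) = 186 - 56 \left(500 - 16\right) = 186 - 56 \cdot 484 = 186 - 27104 = -26918$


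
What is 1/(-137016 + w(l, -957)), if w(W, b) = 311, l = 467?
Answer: -1/136705 ≈ -7.3150e-6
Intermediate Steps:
1/(-137016 + w(l, -957)) = 1/(-137016 + 311) = 1/(-136705) = -1/136705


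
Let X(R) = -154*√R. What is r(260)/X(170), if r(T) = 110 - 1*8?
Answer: -3*√170/770 ≈ -0.050799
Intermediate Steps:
r(T) = 102 (r(T) = 110 - 8 = 102)
r(260)/X(170) = 102/((-154*√170)) = 102*(-√170/26180) = -3*√170/770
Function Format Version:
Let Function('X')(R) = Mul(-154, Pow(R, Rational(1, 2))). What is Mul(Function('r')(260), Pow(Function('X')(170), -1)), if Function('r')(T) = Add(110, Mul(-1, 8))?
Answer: Mul(Rational(-3, 770), Pow(170, Rational(1, 2))) ≈ -0.050799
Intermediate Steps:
Function('r')(T) = 102 (Function('r')(T) = Add(110, -8) = 102)
Mul(Function('r')(260), Pow(Function('X')(170), -1)) = Mul(102, Pow(Mul(-154, Pow(170, Rational(1, 2))), -1)) = Mul(102, Mul(Rational(-1, 26180), Pow(170, Rational(1, 2)))) = Mul(Rational(-3, 770), Pow(170, Rational(1, 2)))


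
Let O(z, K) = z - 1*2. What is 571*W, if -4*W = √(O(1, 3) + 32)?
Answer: -571*√31/4 ≈ -794.80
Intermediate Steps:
O(z, K) = -2 + z (O(z, K) = z - 2 = -2 + z)
W = -√31/4 (W = -√((-2 + 1) + 32)/4 = -√(-1 + 32)/4 = -√31/4 ≈ -1.3919)
571*W = 571*(-√31/4) = -571*√31/4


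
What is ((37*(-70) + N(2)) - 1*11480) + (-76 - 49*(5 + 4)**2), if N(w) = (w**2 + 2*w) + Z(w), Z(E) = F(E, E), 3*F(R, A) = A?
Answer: -54319/3 ≈ -18106.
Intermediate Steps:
F(R, A) = A/3
Z(E) = E/3
N(w) = w**2 + 7*w/3 (N(w) = (w**2 + 2*w) + w/3 = w**2 + 7*w/3)
((37*(-70) + N(2)) - 1*11480) + (-76 - 49*(5 + 4)**2) = ((37*(-70) + (1/3)*2*(7 + 3*2)) - 1*11480) + (-76 - 49*(5 + 4)**2) = ((-2590 + (1/3)*2*(7 + 6)) - 11480) + (-76 - 49*9**2) = ((-2590 + (1/3)*2*13) - 11480) + (-76 - 49*81) = ((-2590 + 26/3) - 11480) + (-76 - 3969) = (-7744/3 - 11480) - 4045 = -42184/3 - 4045 = -54319/3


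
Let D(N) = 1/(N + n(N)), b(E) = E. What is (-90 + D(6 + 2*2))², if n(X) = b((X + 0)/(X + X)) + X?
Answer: 13601344/1681 ≈ 8091.2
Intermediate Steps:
n(X) = ½ + X (n(X) = (X + 0)/(X + X) + X = X/((2*X)) + X = X*(1/(2*X)) + X = ½ + X)
D(N) = 1/(½ + 2*N) (D(N) = 1/(N + (½ + N)) = 1/(½ + 2*N))
(-90 + D(6 + 2*2))² = (-90 + 2/(1 + 4*(6 + 2*2)))² = (-90 + 2/(1 + 4*(6 + 4)))² = (-90 + 2/(1 + 4*10))² = (-90 + 2/(1 + 40))² = (-90 + 2/41)² = (-3688/41)² = 13601344/1681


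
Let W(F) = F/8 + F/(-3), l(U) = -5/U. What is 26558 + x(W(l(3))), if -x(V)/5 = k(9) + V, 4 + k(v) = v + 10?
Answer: 1906651/72 ≈ 26481.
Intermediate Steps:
k(v) = 6 + v (k(v) = -4 + (v + 10) = -4 + (10 + v) = 6 + v)
W(F) = -5*F/24 (W(F) = F*(⅛) + F*(-⅓) = F/8 - F/3 = -5*F/24)
x(V) = -75 - 5*V (x(V) = -5*((6 + 9) + V) = -5*(15 + V) = -75 - 5*V)
26558 + x(W(l(3))) = 26558 + (-75 - (-25)*(-5/3)/24) = 26558 + (-75 - (-25)*(-5*⅓)/24) = 26558 + (-75 - (-25)*(-5)/(24*3)) = 26558 + (-75 - 5*25/72) = 26558 + (-75 - 125/72) = 26558 - 5525/72 = 1906651/72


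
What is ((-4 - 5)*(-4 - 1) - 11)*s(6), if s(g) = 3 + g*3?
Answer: 714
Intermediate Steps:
s(g) = 3 + 3*g
((-4 - 5)*(-4 - 1) - 11)*s(6) = ((-4 - 5)*(-4 - 1) - 11)*(3 + 3*6) = (-9*(-5) - 11)*(3 + 18) = (45 - 11)*21 = 34*21 = 714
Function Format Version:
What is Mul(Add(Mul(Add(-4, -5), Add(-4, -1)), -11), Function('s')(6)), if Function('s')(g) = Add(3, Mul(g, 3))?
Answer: 714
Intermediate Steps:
Function('s')(g) = Add(3, Mul(3, g))
Mul(Add(Mul(Add(-4, -5), Add(-4, -1)), -11), Function('s')(6)) = Mul(Add(Mul(Add(-4, -5), Add(-4, -1)), -11), Add(3, Mul(3, 6))) = Mul(Add(Mul(-9, -5), -11), Add(3, 18)) = Mul(Add(45, -11), 21) = Mul(34, 21) = 714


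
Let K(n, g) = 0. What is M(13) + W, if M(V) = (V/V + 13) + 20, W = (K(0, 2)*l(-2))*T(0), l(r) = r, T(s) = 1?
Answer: 34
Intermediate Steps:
W = 0 (W = (0*(-2))*1 = 0*1 = 0)
M(V) = 34 (M(V) = (1 + 13) + 20 = 14 + 20 = 34)
M(13) + W = 34 + 0 = 34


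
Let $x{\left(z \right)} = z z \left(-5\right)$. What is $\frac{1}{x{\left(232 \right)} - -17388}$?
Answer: $- \frac{1}{251732} \approx -3.9725 \cdot 10^{-6}$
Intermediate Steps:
$x{\left(z \right)} = - 5 z^{2}$ ($x{\left(z \right)} = z^{2} \left(-5\right) = - 5 z^{2}$)
$\frac{1}{x{\left(232 \right)} - -17388} = \frac{1}{- 5 \cdot 232^{2} - -17388} = \frac{1}{\left(-5\right) 53824 + \left(-10811 + 28199\right)} = \frac{1}{-269120 + 17388} = \frac{1}{-251732} = - \frac{1}{251732}$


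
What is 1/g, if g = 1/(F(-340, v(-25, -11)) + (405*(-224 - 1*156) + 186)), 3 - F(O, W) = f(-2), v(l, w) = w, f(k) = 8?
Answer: -153719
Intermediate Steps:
F(O, W) = -5 (F(O, W) = 3 - 1*8 = 3 - 8 = -5)
g = -1/153719 (g = 1/(-5 + (405*(-224 - 1*156) + 186)) = 1/(-5 + (405*(-224 - 156) + 186)) = 1/(-5 + (405*(-380) + 186)) = 1/(-5 + (-153900 + 186)) = 1/(-5 - 153714) = 1/(-153719) = -1/153719 ≈ -6.5054e-6)
1/g = 1/(-1/153719) = -153719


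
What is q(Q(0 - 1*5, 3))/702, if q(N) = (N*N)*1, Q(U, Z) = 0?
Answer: 0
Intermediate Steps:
q(N) = N² (q(N) = N²*1 = N²)
q(Q(0 - 1*5, 3))/702 = 0²/702 = 0*(1/702) = 0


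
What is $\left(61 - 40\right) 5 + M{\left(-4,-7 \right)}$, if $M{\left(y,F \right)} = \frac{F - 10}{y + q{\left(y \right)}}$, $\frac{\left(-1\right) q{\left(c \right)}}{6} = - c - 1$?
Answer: $\frac{2327}{22} \approx 105.77$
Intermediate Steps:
$q{\left(c \right)} = 6 + 6 c$ ($q{\left(c \right)} = - 6 \left(- c - 1\right) = - 6 \left(-1 - c\right) = 6 + 6 c$)
$M{\left(y,F \right)} = \frac{-10 + F}{6 + 7 y}$ ($M{\left(y,F \right)} = \frac{F - 10}{y + \left(6 + 6 y\right)} = \frac{-10 + F}{6 + 7 y}$)
$\left(61 - 40\right) 5 + M{\left(-4,-7 \right)} = \left(61 - 40\right) 5 + \frac{-10 - 7}{6 + 7 \left(-4\right)} = 21 \cdot 5 + \frac{1}{6 - 28} \left(-17\right) = 105 + \frac{1}{-22} \left(-17\right) = 105 - - \frac{17}{22} = 105 + \frac{17}{22} = \frac{2327}{22}$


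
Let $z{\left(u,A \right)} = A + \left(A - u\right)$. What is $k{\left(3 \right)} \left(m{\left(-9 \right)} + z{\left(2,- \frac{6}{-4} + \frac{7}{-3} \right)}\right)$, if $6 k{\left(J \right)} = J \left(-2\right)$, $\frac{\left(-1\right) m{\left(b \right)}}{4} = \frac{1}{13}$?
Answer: $\frac{155}{39} \approx 3.9744$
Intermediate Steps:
$z{\left(u,A \right)} = - u + 2 A$
$m{\left(b \right)} = - \frac{4}{13}$
$k{\left(J \right)} = - \frac{J}{3}$ ($k{\left(J \right)} = \frac{J \left(-2\right)}{6} = \frac{\left(-2\right) J}{6} = - \frac{J}{3}$)
$k{\left(3 \right)} \left(m{\left(-9 \right)} + z{\left(2,- \frac{6}{-4} + \frac{7}{-3} \right)}\right) = \left(- \frac{1}{3}\right) 3 \left(- \frac{4}{13} + \left(\left(-1\right) 2 + 2 \left(- \frac{6}{-4} + \frac{7}{-3}\right)\right)\right) = - (- \frac{4}{13} - \left(2 - 2 \left(\left(-6\right) \left(- \frac{1}{4}\right) + 7 \left(- \frac{1}{3}\right)\right)\right)) = - (- \frac{4}{13} - \left(2 - 2 \left(\frac{3}{2} - \frac{7}{3}\right)\right)) = - (- \frac{4}{13} + \left(-2 + 2 \left(- \frac{5}{6}\right)\right)) = - (- \frac{4}{13} - \frac{11}{3}) = \left(-1\right) \left(- \frac{155}{39}\right) = \frac{155}{39}$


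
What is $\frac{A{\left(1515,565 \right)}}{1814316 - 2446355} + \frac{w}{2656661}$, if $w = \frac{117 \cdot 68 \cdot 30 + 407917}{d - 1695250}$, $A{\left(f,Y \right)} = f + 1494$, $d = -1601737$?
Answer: $- \frac{3765167115252278}{790859275044522839} \approx -0.0047609$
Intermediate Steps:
$A{\left(f,Y \right)} = 1494 + f$
$w = - \frac{646597}{3296987}$ ($w = \frac{117 \cdot 68 \cdot 30 + 407917}{-1601737 - 1695250} = \frac{7956 \cdot 30 + 407917}{-3296987} = \left(238680 + 407917\right) \left(- \frac{1}{3296987}\right) = 646597 \left(- \frac{1}{3296987}\right) = - \frac{646597}{3296987} \approx -0.19612$)
$\frac{A{\left(1515,565 \right)}}{1814316 - 2446355} + \frac{w}{2656661} = \frac{1494 + 1515}{1814316 - 2446355} - \frac{646597}{3296987 \cdot 2656661} = \frac{3009}{1814316 - 2446355} - \frac{92371}{1251282397201} = \frac{3009}{-632039} - \frac{92371}{1251282397201} = 3009 \left(- \frac{1}{632039}\right) - \frac{92371}{1251282397201} = - \frac{3009}{632039} - \frac{92371}{1251282397201} = - \frac{3765167115252278}{790859275044522839}$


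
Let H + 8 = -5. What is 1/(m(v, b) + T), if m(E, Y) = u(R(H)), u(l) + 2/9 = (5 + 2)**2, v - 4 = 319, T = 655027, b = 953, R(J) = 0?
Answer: 9/5895682 ≈ 1.5265e-6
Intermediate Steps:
H = -13 (H = -8 - 5 = -13)
v = 323 (v = 4 + 319 = 323)
u(l) = 439/9 (u(l) = -2/9 + (5 + 2)**2 = -2/9 + 7**2 = -2/9 + 49 = 439/9)
m(E, Y) = 439/9
1/(m(v, b) + T) = 1/(439/9 + 655027) = 1/(5895682/9) = 9/5895682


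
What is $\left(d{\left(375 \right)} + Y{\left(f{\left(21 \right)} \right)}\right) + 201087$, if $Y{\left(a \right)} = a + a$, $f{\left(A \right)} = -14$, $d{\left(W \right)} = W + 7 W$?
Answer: $204059$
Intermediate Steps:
$d{\left(W \right)} = 8 W$
$Y{\left(a \right)} = 2 a$
$\left(d{\left(375 \right)} + Y{\left(f{\left(21 \right)} \right)}\right) + 201087 = \left(8 \cdot 375 + 2 \left(-14\right)\right) + 201087 = \left(3000 - 28\right) + 201087 = 2972 + 201087 = 204059$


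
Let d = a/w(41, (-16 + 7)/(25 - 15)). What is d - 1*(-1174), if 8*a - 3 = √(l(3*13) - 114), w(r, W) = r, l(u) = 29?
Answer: 385075/328 + I*√85/328 ≈ 1174.0 + 0.028108*I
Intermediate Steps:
a = 3/8 + I*√85/8 (a = 3/8 + √(29 - 114)/8 = 3/8 + √(-85)/8 = 3/8 + (I*√85)/8 = 3/8 + I*√85/8 ≈ 0.375 + 1.1524*I)
d = 3/328 + I*√85/328 (d = (3/8 + I*√85/8)/41 = (3/8 + I*√85/8)*(1/41) = 3/328 + I*√85/328 ≈ 0.0091463 + 0.028108*I)
d - 1*(-1174) = (3/328 + I*√85/328) - 1*(-1174) = (3/328 + I*√85/328) + 1174 = 385075/328 + I*√85/328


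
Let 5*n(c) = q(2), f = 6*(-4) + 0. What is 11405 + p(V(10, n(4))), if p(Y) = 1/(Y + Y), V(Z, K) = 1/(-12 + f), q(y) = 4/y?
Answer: 11387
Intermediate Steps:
f = -24 (f = -24 + 0 = -24)
n(c) = ⅖ (n(c) = (4/2)/5 = (4*(½))/5 = (⅕)*2 = ⅖)
V(Z, K) = -1/36 (V(Z, K) = 1/(-12 - 24) = 1/(-36) = -1/36)
p(Y) = 1/(2*Y)
11405 + p(V(10, n(4))) = 11405 + 1/(2*(-1/36)) = 11405 + (½)*(-36) = 11405 - 18 = 11387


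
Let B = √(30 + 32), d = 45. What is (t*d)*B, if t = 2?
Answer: 90*√62 ≈ 708.66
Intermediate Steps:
B = √62 ≈ 7.8740
(t*d)*B = (2*45)*√62 = 90*√62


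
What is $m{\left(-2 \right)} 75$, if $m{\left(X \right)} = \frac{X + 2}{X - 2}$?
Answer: $0$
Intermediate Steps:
$m{\left(X \right)} = \frac{2 + X}{-2 + X}$
$m{\left(-2 \right)} 75 = \frac{2 - 2}{-2 - 2} \cdot 75 = \frac{1}{-4} \cdot 0 \cdot 75 = \left(- \frac{1}{4}\right) 0 \cdot 75 = 0 \cdot 75 = 0$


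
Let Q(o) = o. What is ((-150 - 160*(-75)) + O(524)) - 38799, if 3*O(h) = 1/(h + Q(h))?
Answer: -84727655/3144 ≈ -26949.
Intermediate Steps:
O(h) = 1/(6*h) (O(h) = 1/(3*(h + h)) = 1/(3*((2*h))) = (1/(2*h))/3 = 1/(6*h))
((-150 - 160*(-75)) + O(524)) - 38799 = ((-150 - 160*(-75)) + (⅙)/524) - 38799 = ((-150 + 12000) + (⅙)*(1/524)) - 38799 = (11850 + 1/3144) - 38799 = 37256401/3144 - 38799 = -84727655/3144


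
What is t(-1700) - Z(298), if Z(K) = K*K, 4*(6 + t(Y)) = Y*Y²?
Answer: -1228338810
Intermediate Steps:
t(Y) = -6 + Y³/4 (t(Y) = -6 + (Y*Y²)/4 = -6 + Y³/4)
Z(K) = K²
t(-1700) - Z(298) = (-6 + (¼)*(-1700)³) - 1*298² = (-6 + (¼)*(-4913000000)) - 1*88804 = (-6 - 1228250000) - 88804 = -1228250006 - 88804 = -1228338810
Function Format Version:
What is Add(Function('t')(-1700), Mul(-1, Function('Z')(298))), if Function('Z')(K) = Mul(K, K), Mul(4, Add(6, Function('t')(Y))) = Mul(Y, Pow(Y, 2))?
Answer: -1228338810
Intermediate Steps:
Function('t')(Y) = Add(-6, Mul(Rational(1, 4), Pow(Y, 3))) (Function('t')(Y) = Add(-6, Mul(Rational(1, 4), Mul(Y, Pow(Y, 2)))) = Add(-6, Mul(Rational(1, 4), Pow(Y, 3))))
Function('Z')(K) = Pow(K, 2)
Add(Function('t')(-1700), Mul(-1, Function('Z')(298))) = Add(Add(-6, Mul(Rational(1, 4), Pow(-1700, 3))), Mul(-1, Pow(298, 2))) = Add(Add(-6, Mul(Rational(1, 4), -4913000000)), Mul(-1, 88804)) = Add(Add(-6, -1228250000), -88804) = Add(-1228250006, -88804) = -1228338810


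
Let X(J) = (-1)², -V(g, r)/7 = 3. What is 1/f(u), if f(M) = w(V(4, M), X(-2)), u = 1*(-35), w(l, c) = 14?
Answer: 1/14 ≈ 0.071429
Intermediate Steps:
V(g, r) = -21 (V(g, r) = -7*3 = -21)
X(J) = 1
u = -35
f(M) = 14
1/f(u) = 1/14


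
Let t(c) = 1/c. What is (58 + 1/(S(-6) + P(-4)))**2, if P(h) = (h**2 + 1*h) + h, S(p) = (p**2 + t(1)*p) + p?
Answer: 3448449/1024 ≈ 3367.6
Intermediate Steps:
S(p) = p**2 + 2*p (S(p) = (p**2 + p/1) + p = (p**2 + 1*p) + p = (p**2 + p) + p = (p + p**2) + p = p**2 + 2*p)
P(h) = h**2 + 2*h (P(h) = (h**2 + h) + h = (h + h**2) + h = h**2 + 2*h)
(58 + 1/(S(-6) + P(-4)))**2 = (58 + 1/(-6*(2 - 6) - 4*(2 - 4)))**2 = (58 + 1/(-6*(-4) - 4*(-2)))**2 = (58 + 1/(24 + 8))**2 = (58 + 1/32)**2 = (1857/32)**2 = 3448449/1024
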